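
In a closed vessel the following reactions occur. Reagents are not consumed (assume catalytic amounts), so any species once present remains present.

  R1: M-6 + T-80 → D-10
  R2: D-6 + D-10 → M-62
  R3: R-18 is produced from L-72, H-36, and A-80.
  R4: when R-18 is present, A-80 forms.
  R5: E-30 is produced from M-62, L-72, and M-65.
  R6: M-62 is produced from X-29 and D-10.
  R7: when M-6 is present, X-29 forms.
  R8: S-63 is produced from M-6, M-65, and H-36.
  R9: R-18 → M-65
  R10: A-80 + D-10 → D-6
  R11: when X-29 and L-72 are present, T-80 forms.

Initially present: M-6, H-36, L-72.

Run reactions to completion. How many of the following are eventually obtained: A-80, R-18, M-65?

0

A-80 would need R-18 (R4), but R-18 never forms.
R-18 would need L-72, H-36, and A-80 (R3), but A-80 never forms.
M-65 would need R-18 (R9), but R-18 never forms.
None of the 3 are reached.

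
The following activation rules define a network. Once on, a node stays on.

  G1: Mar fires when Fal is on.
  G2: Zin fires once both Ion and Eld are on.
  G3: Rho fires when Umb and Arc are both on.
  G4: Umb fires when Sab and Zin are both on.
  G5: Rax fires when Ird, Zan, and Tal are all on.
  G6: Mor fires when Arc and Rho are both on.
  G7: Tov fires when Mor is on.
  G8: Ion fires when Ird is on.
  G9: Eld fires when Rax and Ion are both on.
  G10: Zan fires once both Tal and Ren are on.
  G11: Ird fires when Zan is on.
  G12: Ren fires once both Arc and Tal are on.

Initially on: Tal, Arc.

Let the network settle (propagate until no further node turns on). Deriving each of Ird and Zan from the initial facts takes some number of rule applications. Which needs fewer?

Zan: G12: Arc and Tal on → Ren on. G10: Tal and Ren on → Zan on. [2 rule applications]
Ird: Arc and Tal are on, so Ren fires (G12). Tal and Ren are on, so Zan fires (G10). G11: Zan on → Ird on. [3 rule applications]
Zan needs fewer.

Zan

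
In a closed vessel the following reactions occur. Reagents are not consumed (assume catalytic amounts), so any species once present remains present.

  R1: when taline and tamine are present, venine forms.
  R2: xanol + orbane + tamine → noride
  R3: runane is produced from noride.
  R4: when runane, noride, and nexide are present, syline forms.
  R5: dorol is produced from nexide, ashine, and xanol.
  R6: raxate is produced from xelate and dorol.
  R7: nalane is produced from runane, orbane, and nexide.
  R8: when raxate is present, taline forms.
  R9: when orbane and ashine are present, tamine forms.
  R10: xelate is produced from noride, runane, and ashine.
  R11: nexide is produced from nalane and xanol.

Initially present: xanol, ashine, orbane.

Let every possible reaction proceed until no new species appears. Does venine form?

No

venine would need taline and tamine (R1), but taline never forms.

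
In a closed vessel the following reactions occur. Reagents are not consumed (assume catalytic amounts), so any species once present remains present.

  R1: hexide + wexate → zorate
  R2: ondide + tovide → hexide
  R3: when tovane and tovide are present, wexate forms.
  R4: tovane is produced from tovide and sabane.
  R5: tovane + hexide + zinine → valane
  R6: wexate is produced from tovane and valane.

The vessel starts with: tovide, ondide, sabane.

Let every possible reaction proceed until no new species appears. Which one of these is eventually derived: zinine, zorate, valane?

zorate

tovide and sabane present → tovane forms (R4).
ondide and tovide present → hexide forms (R2).
tovane and tovide present → wexate forms (R3).
hexide and wexate present → zorate forms (R1).
No rule produces zinine, and it is not given. valane would need tovane, hexide, and zinine (R5), but zinine never forms.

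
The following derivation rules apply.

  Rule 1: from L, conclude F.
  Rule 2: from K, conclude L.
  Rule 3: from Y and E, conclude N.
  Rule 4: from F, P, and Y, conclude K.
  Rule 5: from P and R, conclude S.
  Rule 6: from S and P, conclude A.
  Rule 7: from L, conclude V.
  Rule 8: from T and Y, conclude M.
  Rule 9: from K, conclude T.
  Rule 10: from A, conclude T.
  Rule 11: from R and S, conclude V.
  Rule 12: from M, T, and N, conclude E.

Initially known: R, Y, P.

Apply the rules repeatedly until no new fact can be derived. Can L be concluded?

L would need K (Rule 2), but K is never established.

No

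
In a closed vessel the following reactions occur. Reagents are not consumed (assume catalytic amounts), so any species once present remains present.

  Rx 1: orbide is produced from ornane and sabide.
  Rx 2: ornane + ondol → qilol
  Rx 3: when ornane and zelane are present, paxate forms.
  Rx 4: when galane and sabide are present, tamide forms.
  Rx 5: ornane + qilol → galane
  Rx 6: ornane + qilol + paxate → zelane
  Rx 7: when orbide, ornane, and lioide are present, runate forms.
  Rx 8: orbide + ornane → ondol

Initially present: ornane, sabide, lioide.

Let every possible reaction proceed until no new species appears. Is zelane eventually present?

zelane would need ornane, qilol, and paxate (Rx 6), but paxate never forms.

No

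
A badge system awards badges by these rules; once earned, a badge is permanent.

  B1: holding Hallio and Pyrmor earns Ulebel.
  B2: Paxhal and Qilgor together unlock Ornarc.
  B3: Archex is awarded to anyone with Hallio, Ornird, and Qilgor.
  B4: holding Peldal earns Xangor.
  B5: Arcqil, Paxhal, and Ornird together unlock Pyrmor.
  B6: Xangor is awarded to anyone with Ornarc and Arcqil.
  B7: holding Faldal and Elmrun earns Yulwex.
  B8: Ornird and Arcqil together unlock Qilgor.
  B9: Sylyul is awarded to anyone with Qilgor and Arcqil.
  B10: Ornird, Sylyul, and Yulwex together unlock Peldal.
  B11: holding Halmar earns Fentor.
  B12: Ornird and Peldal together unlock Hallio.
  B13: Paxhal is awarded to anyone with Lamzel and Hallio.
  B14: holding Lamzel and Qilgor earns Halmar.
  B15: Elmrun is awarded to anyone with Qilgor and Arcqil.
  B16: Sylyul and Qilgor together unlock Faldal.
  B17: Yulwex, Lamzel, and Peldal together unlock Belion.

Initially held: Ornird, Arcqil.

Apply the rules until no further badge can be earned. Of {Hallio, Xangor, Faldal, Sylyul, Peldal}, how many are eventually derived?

With Ornird and Arcqil, Qilgor is earned (B8).
With Qilgor and Arcqil, Sylyul is earned (B9).
With Qilgor and Arcqil, Elmrun is earned (B15).
With Sylyul and Qilgor, Faldal is earned (B16).
With Faldal and Elmrun, Yulwex is earned (B7).
With Ornird, Sylyul, and Yulwex, Peldal is earned (B10).
With Peldal, Xangor is earned (B4).
With Ornird and Peldal, Hallio is earned (B12).
Hallio: reached.
Xangor: reached.
Faldal: reached.
Sylyul: reached.
Peldal: reached.
All 5 are reached.

5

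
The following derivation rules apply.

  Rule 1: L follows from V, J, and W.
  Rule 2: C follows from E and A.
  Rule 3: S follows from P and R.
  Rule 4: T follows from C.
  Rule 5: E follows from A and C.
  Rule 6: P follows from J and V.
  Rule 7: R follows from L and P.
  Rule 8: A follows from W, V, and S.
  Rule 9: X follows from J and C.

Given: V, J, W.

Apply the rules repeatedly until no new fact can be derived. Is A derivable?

Yes

From V, J, and W, Rule 1 gives L.
J and V hold, so P follows (Rule 6).
From L and P, Rule 7 gives R.
From P and R, Rule 3 gives S.
From W, V, and S, Rule 8 gives A.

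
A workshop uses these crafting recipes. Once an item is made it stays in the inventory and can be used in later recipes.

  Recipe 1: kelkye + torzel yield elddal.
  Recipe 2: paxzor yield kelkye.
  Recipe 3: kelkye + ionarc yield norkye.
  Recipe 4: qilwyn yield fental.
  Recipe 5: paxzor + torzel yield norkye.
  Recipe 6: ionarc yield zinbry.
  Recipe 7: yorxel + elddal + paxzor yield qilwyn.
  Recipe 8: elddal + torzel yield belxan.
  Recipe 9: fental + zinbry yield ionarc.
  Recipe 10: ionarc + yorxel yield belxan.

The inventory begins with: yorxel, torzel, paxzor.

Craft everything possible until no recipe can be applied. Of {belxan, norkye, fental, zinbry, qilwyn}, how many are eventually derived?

Using Recipe 5, paxzor and torzel make norkye.
paxzor → kelkye (Recipe 2).
kelkye + torzel → elddal (Recipe 1).
elddal + torzel → belxan (Recipe 8).
yorxel + elddal + paxzor → qilwyn (Recipe 7).
qilwyn → fental (Recipe 4).
belxan: reached.
norkye: reached.
fental: reached.
zinbry would need ionarc (Recipe 6), but ionarc is never obtained.
qilwyn: reached.
Reached: belxan, norkye, fental, and qilwyn — 4 of the 5.

4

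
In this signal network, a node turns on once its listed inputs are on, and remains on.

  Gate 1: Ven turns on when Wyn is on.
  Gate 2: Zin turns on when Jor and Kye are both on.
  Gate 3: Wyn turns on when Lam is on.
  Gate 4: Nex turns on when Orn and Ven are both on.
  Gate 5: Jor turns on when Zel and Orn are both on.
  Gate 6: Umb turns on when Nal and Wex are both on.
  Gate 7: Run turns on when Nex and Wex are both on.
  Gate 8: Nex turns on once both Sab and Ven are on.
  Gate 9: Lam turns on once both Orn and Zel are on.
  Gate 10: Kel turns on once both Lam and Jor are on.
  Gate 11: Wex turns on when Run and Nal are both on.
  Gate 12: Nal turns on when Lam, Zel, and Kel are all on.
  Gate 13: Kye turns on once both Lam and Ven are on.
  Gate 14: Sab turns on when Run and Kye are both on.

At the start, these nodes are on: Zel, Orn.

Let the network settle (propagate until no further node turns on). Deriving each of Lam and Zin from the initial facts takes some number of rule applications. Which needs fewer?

Lam: Orn and Zel are on, so Lam turns on (Gate 9). [1 rule application]
Zin: Orn and Zel are on, so Lam turns on (Gate 9). Gate 5: Zel and Orn on → Jor on. Lam is on, so Wyn turns on (Gate 3). Gate 1: Wyn on → Ven on. Lam and Ven are on, so Kye turns on (Gate 13). Gate 2: Jor and Kye on → Zin on. [6 rule applications]
Lam needs fewer.

Lam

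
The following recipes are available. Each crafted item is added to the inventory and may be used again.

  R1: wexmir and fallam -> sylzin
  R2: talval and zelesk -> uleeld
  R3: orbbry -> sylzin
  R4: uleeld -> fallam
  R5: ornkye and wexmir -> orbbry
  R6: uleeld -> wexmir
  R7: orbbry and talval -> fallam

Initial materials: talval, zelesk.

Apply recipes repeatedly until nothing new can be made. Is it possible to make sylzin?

Yes

Using R2, talval and zelesk make uleeld.
Using R6, uleeld makes wexmir.
Using R4, uleeld makes fallam.
Using R1, wexmir and fallam make sylzin.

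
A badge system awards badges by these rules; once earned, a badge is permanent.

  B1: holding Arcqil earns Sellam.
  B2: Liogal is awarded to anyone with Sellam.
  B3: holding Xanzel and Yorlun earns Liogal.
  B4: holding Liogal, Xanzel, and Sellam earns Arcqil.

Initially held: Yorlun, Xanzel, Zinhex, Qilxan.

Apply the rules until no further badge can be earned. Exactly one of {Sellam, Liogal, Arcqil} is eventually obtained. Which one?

Liogal

With Xanzel and Yorlun, Liogal is earned (B3).
Sellam would need Arcqil (B1), but Arcqil is never earned. Arcqil would need Liogal, Xanzel, and Sellam (B4), but Sellam is never earned.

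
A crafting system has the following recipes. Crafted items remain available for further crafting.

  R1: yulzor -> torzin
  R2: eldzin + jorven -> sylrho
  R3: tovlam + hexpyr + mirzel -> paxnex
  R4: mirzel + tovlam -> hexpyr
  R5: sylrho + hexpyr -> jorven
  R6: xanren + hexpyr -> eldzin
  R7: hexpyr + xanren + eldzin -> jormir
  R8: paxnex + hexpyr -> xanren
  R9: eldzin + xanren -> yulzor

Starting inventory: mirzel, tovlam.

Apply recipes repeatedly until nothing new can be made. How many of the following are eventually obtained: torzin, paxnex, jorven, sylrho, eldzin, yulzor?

mirzel + tovlam -> hexpyr (R4).
tovlam + hexpyr + mirzel -> paxnex (R3).
Using R8, paxnex and hexpyr make xanren.
xanren + hexpyr -> eldzin (R6).
eldzin + xanren -> yulzor (R9).
yulzor -> torzin (R1).
torzin: reached.
paxnex: reached.
jorven would need sylrho and hexpyr (R5), but sylrho is never obtained.
sylrho would need eldzin and jorven (R2), but jorven is never obtained.
eldzin: reached.
yulzor: reached.
Reached: torzin, paxnex, eldzin, and yulzor — 4 of the 6.

4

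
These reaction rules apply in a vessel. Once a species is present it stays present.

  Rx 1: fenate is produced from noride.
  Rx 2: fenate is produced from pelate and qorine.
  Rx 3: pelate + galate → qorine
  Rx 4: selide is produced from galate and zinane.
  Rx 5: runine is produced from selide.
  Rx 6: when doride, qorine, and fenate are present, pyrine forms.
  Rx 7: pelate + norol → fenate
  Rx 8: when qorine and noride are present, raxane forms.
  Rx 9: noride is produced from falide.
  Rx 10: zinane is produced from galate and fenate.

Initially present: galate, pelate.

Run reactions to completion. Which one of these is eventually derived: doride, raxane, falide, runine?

pelate and galate present → qorine forms (Rx 3).
pelate and qorine present → fenate forms (Rx 2).
galate and fenate present → zinane forms (Rx 10).
galate and zinane present → selide forms (Rx 4).
selide present → runine forms (Rx 5).
No rule produces falide, and it is not given. No rule produces doride, and it is not given. raxane would need qorine and noride (Rx 8), but noride never forms.

runine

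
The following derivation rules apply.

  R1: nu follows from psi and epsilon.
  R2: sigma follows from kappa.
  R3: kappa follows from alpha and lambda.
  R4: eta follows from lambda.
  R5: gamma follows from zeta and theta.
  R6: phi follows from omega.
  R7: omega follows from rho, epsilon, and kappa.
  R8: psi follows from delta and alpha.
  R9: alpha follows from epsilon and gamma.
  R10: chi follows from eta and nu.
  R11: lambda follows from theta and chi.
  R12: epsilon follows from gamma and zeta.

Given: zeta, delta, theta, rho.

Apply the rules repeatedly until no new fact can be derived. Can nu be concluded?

Yes

zeta and theta hold, so gamma follows (R5).
gamma and zeta hold, so epsilon follows (R12).
epsilon and gamma hold, so alpha follows (R9).
From delta and alpha, R8 gives psi.
From psi and epsilon, R1 gives nu.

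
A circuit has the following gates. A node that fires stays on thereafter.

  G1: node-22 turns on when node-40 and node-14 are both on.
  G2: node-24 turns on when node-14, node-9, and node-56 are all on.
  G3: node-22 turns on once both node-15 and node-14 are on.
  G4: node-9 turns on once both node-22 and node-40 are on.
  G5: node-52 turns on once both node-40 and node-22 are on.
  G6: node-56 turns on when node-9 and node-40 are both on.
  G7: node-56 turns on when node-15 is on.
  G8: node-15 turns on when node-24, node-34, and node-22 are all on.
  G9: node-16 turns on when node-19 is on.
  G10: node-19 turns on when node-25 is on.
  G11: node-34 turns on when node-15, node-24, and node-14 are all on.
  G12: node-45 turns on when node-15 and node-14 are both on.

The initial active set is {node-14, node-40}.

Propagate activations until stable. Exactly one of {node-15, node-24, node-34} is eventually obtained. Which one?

G1: node-40 and node-14 on → node-22 on.
node-22 and node-40 are on, so node-9 turns on (G4).
node-9 and node-40 are on, so node-56 turns on (G6).
node-14, node-9, and node-56 are on, so node-24 turns on (G2).
node-15 would need node-24, node-34, and node-22 (G8), but node-34 never turns on. node-34 would need node-15, node-24, and node-14 (G11), but node-15 never turns on.

node-24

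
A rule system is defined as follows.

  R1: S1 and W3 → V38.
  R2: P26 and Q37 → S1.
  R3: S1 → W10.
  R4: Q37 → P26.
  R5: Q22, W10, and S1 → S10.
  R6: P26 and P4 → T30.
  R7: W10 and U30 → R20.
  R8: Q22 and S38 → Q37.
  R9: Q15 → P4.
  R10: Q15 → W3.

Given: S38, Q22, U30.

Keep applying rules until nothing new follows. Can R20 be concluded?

Yes

Q22 and S38 hold, so Q37 follows (R8).
From Q37, R4 gives P26.
From P26 and Q37, R2 gives S1.
S1 holds, so W10 follows (R3).
W10 and U30 hold, so R20 follows (R7).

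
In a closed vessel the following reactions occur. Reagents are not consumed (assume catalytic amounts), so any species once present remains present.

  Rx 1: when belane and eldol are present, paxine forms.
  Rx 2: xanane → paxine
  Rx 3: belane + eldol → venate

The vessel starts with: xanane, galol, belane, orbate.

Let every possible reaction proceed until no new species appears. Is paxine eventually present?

Yes

xanane present → paxine forms (Rx 2).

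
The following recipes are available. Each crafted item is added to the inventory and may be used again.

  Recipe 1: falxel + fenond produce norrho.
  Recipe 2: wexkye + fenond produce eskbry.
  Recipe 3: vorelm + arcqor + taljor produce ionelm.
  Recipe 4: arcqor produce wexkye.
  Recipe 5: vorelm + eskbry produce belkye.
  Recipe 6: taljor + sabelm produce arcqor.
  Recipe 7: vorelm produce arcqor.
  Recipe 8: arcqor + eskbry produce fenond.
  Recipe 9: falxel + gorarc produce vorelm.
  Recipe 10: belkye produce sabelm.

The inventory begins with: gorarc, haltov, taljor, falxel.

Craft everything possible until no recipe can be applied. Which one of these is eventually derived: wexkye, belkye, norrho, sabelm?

Using Recipe 9, falxel and gorarc make vorelm.
Using Recipe 7, vorelm makes arcqor.
Using Recipe 4, arcqor makes wexkye.
belkye would need vorelm and eskbry (Recipe 5), but eskbry is never obtained. norrho would need falxel and fenond (Recipe 1), but fenond is never obtained. sabelm would need belkye (Recipe 10), but belkye is never obtained.

wexkye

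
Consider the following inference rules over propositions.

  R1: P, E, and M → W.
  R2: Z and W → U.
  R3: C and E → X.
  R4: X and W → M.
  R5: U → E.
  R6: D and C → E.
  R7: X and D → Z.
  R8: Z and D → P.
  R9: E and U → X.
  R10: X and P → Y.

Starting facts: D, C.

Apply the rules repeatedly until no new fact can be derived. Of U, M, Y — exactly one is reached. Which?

Y

D and C hold, so E follows (R6).
From C and E, R3 gives X.
X and D hold, so Z follows (R7).
Z and D hold, so P follows (R8).
From X and P, R10 gives Y.
M would need X and W (R4), but W is never established. U would need Z and W (R2), but W is never established.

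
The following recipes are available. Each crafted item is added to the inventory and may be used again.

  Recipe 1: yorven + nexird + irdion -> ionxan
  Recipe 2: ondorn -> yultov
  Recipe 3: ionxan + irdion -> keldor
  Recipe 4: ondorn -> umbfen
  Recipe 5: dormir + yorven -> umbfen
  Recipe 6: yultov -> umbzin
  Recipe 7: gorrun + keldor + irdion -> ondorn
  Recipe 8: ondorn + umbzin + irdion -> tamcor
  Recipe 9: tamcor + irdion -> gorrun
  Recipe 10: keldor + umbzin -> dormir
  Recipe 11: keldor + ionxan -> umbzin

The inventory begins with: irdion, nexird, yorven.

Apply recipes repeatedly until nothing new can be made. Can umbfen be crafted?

yorven + nexird + irdion -> ionxan (Recipe 1).
ionxan + irdion -> keldor (Recipe 3).
keldor + ionxan -> umbzin (Recipe 11).
Using Recipe 10, keldor and umbzin make dormir.
dormir + yorven -> umbfen (Recipe 5).

Yes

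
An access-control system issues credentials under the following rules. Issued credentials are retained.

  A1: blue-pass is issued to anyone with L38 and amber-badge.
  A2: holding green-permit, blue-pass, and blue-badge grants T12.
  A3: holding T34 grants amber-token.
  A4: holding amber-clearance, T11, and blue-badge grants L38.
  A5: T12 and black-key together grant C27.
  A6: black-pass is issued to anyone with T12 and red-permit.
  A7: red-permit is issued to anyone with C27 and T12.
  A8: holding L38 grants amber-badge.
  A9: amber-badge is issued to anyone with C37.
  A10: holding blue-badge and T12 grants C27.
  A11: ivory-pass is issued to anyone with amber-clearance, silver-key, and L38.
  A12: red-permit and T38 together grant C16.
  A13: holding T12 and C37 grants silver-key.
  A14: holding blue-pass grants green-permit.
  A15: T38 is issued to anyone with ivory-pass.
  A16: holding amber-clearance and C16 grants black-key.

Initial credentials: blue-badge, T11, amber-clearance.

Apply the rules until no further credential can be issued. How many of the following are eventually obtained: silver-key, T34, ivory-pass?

silver-key would need T12 and C37 (A13), but C37 is never granted.
No rule produces T34, and it is not given.
ivory-pass would need amber-clearance, silver-key, and L38 (A11), but silver-key is never granted.
None of the 3 are reached.

0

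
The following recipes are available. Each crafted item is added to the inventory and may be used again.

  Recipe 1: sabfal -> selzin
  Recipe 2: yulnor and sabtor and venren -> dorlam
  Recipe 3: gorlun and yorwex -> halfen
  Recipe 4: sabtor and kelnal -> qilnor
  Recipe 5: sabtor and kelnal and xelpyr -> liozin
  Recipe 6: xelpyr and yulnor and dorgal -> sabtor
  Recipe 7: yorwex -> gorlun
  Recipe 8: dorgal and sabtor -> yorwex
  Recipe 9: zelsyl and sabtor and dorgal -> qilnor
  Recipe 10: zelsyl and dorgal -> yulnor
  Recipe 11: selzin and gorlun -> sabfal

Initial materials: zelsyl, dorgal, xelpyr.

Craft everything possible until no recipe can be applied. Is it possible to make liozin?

No

liozin would need sabtor, kelnal, and xelpyr (Recipe 5), but kelnal is never obtained.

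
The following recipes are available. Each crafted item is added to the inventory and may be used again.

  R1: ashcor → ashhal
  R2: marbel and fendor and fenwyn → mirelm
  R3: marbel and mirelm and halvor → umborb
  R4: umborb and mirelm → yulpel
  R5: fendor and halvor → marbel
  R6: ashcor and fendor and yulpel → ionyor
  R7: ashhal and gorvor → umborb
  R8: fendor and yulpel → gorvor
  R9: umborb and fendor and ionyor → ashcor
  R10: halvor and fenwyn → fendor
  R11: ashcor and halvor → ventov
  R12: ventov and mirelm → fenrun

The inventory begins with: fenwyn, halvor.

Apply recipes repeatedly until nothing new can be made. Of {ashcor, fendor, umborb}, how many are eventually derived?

Using R10, halvor and fenwyn make fendor.
Using R5, fendor and halvor make marbel.
marbel and fendor and fenwyn → mirelm (R2).
Using R3, marbel, mirelm, and halvor make umborb.
ashcor would need umborb, fendor, and ionyor (R9), but ionyor is never obtained.
fendor: reached.
umborb: reached.
Reached: fendor and umborb — 2 of the 3.

2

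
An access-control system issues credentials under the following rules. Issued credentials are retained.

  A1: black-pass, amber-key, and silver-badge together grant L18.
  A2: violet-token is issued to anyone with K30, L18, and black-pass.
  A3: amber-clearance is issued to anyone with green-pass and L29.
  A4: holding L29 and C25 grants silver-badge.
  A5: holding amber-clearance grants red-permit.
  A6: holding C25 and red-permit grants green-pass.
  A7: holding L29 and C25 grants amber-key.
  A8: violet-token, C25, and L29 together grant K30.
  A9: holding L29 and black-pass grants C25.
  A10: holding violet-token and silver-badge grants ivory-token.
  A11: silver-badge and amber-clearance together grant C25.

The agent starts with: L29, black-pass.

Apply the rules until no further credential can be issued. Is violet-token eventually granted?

No

violet-token would need K30, L18, and black-pass (A2), but K30 is never granted.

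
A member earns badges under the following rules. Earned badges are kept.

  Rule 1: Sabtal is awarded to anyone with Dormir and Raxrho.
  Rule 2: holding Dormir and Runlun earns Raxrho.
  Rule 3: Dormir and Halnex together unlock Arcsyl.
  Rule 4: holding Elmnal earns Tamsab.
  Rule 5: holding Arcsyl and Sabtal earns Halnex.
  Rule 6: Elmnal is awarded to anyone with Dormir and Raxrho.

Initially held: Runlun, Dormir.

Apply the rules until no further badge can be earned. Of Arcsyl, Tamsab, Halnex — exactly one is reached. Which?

With Dormir and Runlun, Raxrho is earned (Rule 2).
With Dormir and Raxrho, Elmnal is earned (Rule 6).
With Elmnal, Tamsab is earned (Rule 4).
Arcsyl would need Dormir and Halnex (Rule 3), but Halnex is never earned. Halnex would need Arcsyl and Sabtal (Rule 5), but Arcsyl is never earned.

Tamsab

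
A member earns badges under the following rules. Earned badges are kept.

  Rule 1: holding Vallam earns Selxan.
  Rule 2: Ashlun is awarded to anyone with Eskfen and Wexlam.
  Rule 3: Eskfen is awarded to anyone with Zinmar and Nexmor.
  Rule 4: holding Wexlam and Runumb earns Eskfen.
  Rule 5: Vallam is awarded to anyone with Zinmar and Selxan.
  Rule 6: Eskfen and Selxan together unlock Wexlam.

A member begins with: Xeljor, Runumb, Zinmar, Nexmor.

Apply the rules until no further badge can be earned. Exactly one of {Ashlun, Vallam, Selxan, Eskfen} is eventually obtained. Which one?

Eskfen

With Zinmar and Nexmor, Eskfen is earned (Rule 3).
Selxan would need Vallam (Rule 1), but Vallam is never earned. Ashlun would need Eskfen and Wexlam (Rule 2), but Wexlam is never earned. Vallam would need Zinmar and Selxan (Rule 5), but Selxan is never earned.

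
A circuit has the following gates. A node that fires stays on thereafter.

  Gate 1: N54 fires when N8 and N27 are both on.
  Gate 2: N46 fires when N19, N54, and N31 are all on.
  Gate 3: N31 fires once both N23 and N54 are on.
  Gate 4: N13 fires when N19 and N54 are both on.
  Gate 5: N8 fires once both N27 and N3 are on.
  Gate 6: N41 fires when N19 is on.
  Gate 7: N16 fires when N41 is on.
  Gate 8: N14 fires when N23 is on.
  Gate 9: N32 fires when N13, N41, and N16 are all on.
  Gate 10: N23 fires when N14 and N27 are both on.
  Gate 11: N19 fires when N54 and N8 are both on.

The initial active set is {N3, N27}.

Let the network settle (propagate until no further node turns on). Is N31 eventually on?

N31 would need N23 and N54 (Gate 3), but N23 never turns on.

No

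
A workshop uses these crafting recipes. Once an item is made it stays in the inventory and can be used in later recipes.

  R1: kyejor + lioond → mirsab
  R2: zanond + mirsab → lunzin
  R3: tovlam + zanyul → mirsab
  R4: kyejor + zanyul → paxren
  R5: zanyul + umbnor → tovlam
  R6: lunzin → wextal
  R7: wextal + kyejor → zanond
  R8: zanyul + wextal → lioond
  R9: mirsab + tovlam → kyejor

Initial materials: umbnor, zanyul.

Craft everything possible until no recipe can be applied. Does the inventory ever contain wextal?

No

wextal would need lunzin (R6), but lunzin is never obtained.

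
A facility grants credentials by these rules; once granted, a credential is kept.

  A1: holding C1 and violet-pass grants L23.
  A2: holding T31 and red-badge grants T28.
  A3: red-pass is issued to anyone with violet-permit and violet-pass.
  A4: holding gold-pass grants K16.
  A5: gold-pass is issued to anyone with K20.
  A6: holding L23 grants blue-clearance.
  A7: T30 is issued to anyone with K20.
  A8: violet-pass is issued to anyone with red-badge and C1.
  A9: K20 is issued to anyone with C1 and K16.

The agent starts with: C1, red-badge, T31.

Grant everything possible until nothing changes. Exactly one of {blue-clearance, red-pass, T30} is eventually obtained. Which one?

blue-clearance

Holding red-badge and C1 grants violet-pass (A8).
Holding C1 and violet-pass grants L23 (A1).
Holding L23 grants blue-clearance (A6).
red-pass would need violet-permit and violet-pass (A3), but violet-permit is never granted. T30 would need K20 (A7), but K20 is never granted.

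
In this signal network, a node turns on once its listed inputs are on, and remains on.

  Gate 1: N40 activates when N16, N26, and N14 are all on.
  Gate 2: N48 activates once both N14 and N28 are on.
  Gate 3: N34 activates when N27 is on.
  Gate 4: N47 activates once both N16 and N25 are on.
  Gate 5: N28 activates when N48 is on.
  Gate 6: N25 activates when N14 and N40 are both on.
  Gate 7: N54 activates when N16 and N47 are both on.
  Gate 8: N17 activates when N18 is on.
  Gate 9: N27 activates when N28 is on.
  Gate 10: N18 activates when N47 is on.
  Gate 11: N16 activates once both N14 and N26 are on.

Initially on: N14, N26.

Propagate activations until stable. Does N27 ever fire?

N27 would need N28 (Gate 9), but N28 never turns on.

No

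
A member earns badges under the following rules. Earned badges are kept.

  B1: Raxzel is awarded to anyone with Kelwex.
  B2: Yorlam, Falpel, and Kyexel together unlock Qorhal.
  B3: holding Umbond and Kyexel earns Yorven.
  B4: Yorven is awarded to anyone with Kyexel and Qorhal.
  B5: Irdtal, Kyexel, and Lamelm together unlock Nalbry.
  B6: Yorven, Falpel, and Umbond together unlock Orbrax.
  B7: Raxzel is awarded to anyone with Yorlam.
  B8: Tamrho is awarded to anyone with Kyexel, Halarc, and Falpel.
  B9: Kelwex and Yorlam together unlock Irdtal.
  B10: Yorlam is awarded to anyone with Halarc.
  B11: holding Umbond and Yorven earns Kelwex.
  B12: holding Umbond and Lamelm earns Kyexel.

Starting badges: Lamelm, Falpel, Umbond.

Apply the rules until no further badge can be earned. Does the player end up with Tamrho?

Tamrho would need Kyexel, Halarc, and Falpel (B8), but Halarc is never earned.

No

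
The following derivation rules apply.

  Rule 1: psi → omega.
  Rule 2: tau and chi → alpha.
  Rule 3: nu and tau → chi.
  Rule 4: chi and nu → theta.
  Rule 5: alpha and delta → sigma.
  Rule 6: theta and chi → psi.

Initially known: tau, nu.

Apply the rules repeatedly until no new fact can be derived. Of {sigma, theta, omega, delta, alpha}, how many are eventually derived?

3

From nu and tau, Rule 3 gives chi.
From chi and nu, Rule 4 gives theta.
tau and chi hold, so alpha follows (Rule 2).
theta and chi hold, so psi follows (Rule 6).
psi holds, so omega follows (Rule 1).
sigma would need alpha and delta (Rule 5), but delta is never established.
theta: reached.
omega: reached.
No rule produces delta, and it is not given.
alpha: reached.
Reached: theta, omega, and alpha — 3 of the 5.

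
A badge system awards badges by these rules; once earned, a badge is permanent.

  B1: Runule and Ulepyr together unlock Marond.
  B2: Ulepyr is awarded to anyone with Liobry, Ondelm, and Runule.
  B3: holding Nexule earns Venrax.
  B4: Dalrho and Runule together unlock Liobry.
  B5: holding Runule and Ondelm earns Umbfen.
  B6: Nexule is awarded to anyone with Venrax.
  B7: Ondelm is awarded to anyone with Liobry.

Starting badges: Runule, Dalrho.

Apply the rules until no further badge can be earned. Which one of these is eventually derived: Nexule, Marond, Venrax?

Marond

With Dalrho and Runule, Liobry is earned (B4).
With Liobry, Ondelm is earned (B7).
With Liobry, Ondelm, and Runule, Ulepyr is earned (B2).
With Runule and Ulepyr, Marond is earned (B1).
Nexule would need Venrax (B6), but Venrax is never earned. Venrax would need Nexule (B3), but Nexule is never earned.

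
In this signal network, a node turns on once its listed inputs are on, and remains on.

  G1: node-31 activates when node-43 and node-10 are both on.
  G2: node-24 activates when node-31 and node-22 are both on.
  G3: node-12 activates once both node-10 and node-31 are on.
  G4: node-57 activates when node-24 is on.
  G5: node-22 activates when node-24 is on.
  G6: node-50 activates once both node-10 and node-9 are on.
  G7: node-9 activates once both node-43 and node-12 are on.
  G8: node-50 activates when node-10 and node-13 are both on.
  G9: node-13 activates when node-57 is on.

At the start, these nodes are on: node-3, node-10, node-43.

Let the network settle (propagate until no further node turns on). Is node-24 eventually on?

node-24 would need node-31 and node-22 (G2), but node-22 never turns on.

No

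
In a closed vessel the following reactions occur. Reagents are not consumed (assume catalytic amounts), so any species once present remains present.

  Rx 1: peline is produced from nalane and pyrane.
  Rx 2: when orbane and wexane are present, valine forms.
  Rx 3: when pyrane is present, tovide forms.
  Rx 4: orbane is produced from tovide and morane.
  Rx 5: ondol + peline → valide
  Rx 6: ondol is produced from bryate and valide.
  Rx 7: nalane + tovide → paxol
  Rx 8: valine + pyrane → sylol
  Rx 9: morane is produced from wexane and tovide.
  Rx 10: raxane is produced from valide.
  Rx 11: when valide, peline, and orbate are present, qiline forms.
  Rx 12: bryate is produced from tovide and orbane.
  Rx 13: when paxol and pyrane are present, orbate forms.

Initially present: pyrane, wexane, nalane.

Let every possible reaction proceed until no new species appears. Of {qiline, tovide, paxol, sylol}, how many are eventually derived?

3

pyrane present → tovide forms (Rx 3).
nalane and tovide present → paxol forms (Rx 7).
wexane and tovide present → morane forms (Rx 9).
tovide and morane present → orbane forms (Rx 4).
orbane and wexane present → valine forms (Rx 2).
valine and pyrane present → sylol forms (Rx 8).
qiline would need valide, peline, and orbate (Rx 11), but valide never forms.
tovide: reached.
paxol: reached.
sylol: reached.
Reached: tovide, paxol, and sylol — 3 of the 4.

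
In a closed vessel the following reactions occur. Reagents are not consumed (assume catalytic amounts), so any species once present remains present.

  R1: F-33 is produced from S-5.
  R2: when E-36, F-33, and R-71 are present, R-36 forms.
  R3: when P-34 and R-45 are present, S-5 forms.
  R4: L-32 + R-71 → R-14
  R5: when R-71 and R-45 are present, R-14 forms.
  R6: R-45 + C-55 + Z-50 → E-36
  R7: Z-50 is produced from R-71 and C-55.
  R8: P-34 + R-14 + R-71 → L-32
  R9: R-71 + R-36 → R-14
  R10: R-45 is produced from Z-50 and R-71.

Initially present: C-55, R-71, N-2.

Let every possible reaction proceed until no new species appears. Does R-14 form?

R-71 and C-55 present → Z-50 forms (R7).
Z-50 and R-71 present → R-45 forms (R10).
R-71 and R-45 present → R-14 forms (R5).

Yes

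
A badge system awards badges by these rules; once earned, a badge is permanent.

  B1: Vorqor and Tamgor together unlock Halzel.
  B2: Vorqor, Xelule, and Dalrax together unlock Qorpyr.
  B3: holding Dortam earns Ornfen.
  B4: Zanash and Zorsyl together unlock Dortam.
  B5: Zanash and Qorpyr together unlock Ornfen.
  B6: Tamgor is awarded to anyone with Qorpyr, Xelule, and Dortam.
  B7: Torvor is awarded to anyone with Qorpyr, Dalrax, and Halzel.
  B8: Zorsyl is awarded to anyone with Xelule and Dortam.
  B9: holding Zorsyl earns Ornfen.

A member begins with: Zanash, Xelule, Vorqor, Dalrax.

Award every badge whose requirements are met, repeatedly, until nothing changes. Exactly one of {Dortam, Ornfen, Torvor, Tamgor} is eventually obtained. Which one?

With Vorqor, Xelule, and Dalrax, Qorpyr is earned (B2).
With Zanash and Qorpyr, Ornfen is earned (B5).
Tamgor would need Qorpyr, Xelule, and Dortam (B6), but Dortam is never earned. Torvor would need Qorpyr, Dalrax, and Halzel (B7), but Halzel is never earned. Dortam would need Zanash and Zorsyl (B4), but Zorsyl is never earned.

Ornfen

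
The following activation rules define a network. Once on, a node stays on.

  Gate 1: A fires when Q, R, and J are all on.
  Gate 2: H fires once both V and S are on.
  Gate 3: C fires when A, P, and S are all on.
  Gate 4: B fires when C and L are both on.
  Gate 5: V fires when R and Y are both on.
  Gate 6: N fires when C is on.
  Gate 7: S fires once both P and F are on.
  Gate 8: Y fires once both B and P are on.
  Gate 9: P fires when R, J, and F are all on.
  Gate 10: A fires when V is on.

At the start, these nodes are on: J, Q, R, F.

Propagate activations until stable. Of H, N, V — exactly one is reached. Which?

R, J, and F are on, so P fires (Gate 9).
Gate 1: Q, R, and J on → A on.
P and F are on, so S fires (Gate 7).
Gate 3: A, P, and S on → C on.
Gate 6: C on → N on.
V would need R and Y (Gate 5), but Y never turns on. H would need V and S (Gate 2), but V never turns on.

N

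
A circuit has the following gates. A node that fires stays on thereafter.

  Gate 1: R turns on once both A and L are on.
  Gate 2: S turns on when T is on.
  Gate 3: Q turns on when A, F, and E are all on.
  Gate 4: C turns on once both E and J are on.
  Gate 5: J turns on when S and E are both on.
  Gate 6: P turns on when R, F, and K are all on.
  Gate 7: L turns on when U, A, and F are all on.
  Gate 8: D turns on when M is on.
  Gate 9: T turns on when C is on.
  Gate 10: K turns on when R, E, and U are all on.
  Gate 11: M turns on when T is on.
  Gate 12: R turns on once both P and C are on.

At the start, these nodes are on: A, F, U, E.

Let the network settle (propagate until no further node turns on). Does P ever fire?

Gate 7: U, A, and F on → L on.
Gate 1: A and L on → R on.
Gate 10: R, E, and U on → K on.
Gate 6: R, F, and K on → P on.

Yes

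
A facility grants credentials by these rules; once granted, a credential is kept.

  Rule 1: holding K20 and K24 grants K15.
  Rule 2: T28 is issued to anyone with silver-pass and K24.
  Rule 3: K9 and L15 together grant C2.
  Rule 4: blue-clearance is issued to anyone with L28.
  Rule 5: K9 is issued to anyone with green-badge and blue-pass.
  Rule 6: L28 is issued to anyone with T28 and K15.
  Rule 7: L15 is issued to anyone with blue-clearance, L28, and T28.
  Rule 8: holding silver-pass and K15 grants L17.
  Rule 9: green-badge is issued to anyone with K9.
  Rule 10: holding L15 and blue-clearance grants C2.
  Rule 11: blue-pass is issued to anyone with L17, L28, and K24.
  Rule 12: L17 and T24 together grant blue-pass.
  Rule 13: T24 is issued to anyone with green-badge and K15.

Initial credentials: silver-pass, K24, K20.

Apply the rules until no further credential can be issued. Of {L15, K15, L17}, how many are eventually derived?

Holding K20 and K24 grants K15 (Rule 1).
Holding silver-pass and K24 grants T28 (Rule 2).
Holding T28 and K15 grants L28 (Rule 6).
Holding silver-pass and K15 grants L17 (Rule 8).
Holding L28 grants blue-clearance (Rule 4).
Holding blue-clearance, L28, and T28 grants L15 (Rule 7).
L15: reached.
K15: reached.
L17: reached.
All 3 are reached.

3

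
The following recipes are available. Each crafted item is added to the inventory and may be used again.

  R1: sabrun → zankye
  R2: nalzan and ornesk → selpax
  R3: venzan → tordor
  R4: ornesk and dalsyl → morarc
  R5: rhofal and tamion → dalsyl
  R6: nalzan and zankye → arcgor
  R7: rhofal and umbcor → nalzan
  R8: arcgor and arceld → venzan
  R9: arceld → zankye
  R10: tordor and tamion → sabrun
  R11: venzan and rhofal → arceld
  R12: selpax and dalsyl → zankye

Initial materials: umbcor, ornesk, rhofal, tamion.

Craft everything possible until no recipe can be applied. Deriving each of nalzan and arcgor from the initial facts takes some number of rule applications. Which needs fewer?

nalzan: Using R7, rhofal and umbcor make nalzan. [1 rule application]
arcgor: rhofal and umbcor → nalzan (R7). rhofal and tamion → dalsyl (R5). nalzan and ornesk → selpax (R2). Using R12, selpax and dalsyl make zankye. Using R6, nalzan and zankye make arcgor. [5 rule applications]
nalzan needs fewer.

nalzan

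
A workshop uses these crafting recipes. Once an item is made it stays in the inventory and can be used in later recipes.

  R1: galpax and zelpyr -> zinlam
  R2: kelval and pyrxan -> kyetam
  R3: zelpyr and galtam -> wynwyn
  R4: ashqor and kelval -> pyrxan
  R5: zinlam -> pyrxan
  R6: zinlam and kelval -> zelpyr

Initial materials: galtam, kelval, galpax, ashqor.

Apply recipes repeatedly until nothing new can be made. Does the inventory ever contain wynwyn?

No

wynwyn would need zelpyr and galtam (R3), but zelpyr is never obtained.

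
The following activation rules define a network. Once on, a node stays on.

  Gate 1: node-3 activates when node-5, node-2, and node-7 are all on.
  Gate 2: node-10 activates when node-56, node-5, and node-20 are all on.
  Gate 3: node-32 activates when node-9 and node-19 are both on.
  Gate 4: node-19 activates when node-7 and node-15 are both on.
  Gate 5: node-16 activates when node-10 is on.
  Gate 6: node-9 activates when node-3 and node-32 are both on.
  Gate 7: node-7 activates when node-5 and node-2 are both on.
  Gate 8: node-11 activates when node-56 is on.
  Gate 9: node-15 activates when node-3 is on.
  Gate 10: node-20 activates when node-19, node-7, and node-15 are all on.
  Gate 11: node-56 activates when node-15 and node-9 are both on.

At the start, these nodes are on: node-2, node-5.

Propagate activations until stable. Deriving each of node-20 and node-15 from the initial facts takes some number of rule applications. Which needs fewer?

node-15

node-15: Gate 7: node-5 and node-2 on → node-7 on. Gate 1: node-5, node-2, and node-7 on → node-3 on. node-3 is on, so node-15 activates (Gate 9). [3 rule applications]
node-20: node-5 and node-2 are on, so node-7 activates (Gate 7). Gate 1: node-5, node-2, and node-7 on → node-3 on. Gate 9: node-3 on → node-15 on. Gate 4: node-7 and node-15 on → node-19 on. Gate 10: node-19, node-7, and node-15 on → node-20 on. [5 rule applications]
node-15 needs fewer.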